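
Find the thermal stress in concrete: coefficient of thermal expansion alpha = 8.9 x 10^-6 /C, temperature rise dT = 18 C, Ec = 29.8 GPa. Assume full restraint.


sigma = alpha * dT * Ec
= 8.9e-6 * 18 * 29.8 * 1000
= 4.774 MPa

4.774


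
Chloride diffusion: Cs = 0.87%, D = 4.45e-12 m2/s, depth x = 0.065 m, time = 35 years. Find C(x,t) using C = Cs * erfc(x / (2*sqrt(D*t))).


t_seconds = 35 * 365.25 * 24 * 3600 = 1104516000.0 s
arg = 0.065 / (2 * sqrt(4.45e-12 * 1104516000.0))
= 0.4636
erfc(0.4636) = 0.5121
C = 0.87 * 0.5121 = 0.4455%

0.4455


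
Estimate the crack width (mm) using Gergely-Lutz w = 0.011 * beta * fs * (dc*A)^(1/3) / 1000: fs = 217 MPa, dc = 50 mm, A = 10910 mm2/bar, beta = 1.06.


w = 0.011 * beta * fs * (dc * A)^(1/3) / 1000
= 0.011 * 1.06 * 217 * (50 * 10910)^(1/3) / 1000
= 0.207 mm

0.207


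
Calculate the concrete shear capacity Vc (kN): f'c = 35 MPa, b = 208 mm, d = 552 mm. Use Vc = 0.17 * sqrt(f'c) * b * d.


Vc = 0.17 * sqrt(35) * 208 * 552 / 1000
= 115.47 kN

115.47


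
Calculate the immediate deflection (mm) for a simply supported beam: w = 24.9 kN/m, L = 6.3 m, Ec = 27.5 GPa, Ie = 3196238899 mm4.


Convert: L = 6.3 m = 6300 mm, Ec = 27.5 GPa = 27500 MPa
delta = 5 * 24.9 * 6300^4 / (384 * 27500 * 3196238899)
= 5.81 mm

5.81


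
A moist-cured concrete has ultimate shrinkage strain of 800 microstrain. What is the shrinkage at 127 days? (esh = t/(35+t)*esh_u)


esh(127) = 127 / (35 + 127) * 800
= 127 / 162 * 800
= 627.2 microstrain

627.2


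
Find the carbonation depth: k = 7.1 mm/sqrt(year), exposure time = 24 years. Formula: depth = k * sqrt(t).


depth = k * sqrt(t)
= 7.1 * sqrt(24)
= 34.78 mm

34.78


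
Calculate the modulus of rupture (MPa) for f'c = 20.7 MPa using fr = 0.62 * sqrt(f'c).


fr = 0.62 * sqrt(20.7)
= 2.821 MPa

2.821


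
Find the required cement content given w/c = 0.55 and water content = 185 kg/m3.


Cement = water / (w/c)
= 185 / 0.55
= 336.4 kg/m3

336.4


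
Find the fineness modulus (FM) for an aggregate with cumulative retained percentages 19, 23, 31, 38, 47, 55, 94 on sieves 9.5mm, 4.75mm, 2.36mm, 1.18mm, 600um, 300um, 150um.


FM = sum(cumulative % retained) / 100
= 307 / 100
= 3.07

3.07


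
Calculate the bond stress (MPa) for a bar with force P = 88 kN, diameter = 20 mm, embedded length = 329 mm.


u = P / (pi * db * ld)
= 88 * 1000 / (pi * 20 * 329)
= 4.257 MPa

4.257


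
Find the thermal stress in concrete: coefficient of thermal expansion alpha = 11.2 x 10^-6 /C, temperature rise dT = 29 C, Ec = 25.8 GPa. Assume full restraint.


sigma = alpha * dT * Ec
= 11.2e-6 * 29 * 25.8 * 1000
= 8.38 MPa

8.38


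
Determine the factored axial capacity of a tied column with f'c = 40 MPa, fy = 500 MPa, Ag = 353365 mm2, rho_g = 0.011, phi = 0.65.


Ast = rho * Ag = 0.011 * 353365 = 3887.015 mm2
phi*Pn = 0.65 * 0.80 * (0.85 * 40 * (353365 - 3887.015) + 500 * 3887.015) / 1000
= 7189.39 kN

7189.39


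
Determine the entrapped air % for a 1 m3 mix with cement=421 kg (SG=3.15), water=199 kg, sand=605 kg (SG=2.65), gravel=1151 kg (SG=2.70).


Vol cement = 421 / (3.15 * 1000) = 0.133651 m3
Vol water = 199 / 1000 = 0.199 m3
Vol sand = 605 / (2.65 * 1000) = 0.228302 m3
Vol gravel = 1151 / (2.70 * 1000) = 0.426296 m3
Total solid + water volume = 0.987249 m3
Air = (1 - 0.987249) * 100 = 1.28%

1.28


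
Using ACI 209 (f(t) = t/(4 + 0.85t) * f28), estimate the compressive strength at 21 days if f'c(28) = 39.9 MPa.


f(21) = 21 / (4 + 0.85 * 21) * 39.9
= 21 / 21.85 * 39.9
= 38.35 MPa

38.35


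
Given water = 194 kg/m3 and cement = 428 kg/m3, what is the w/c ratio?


w/c = water / cement
w/c = 194 / 428 = 0.453

0.453


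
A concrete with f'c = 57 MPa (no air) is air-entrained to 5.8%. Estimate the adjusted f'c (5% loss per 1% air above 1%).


Strength loss = (5.8 - 1) * 5 = 24.0%
f'c = 57 * (1 - 24.0/100)
= 43.32 MPa

43.32


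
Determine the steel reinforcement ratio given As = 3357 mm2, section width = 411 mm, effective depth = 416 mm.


rho = As / (b * d)
= 3357 / (411 * 416)
= 0.0196

0.0196


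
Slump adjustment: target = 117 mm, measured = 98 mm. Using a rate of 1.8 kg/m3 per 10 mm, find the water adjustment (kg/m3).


Difference = 117 - 98 = 19 mm
Water adjustment = 19 * 1.8 / 10 = 3.4 kg/m3

3.4


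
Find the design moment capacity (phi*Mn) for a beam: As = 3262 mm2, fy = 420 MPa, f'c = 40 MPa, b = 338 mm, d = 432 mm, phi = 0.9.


a = As * fy / (0.85 * f'c * b)
= 3262 * 420 / (0.85 * 40 * 338)
= 119.2168 mm
Mn = As * fy * (d - a/2) / 10^6
= 510.1914 kN-m
phi*Mn = 0.9 * 510.1914 = 459.17 kN-m

459.17


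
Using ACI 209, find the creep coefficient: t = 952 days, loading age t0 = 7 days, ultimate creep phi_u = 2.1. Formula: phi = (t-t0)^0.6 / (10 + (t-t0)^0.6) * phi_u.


dt = 952 - 7 = 945
phi = 945^0.6 / (10 + 945^0.6) * 2.1
= 1.804

1.804


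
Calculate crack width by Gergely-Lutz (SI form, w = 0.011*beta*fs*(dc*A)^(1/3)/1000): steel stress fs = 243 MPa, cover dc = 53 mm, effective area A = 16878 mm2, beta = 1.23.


w = 0.011 * beta * fs * (dc * A)^(1/3) / 1000
= 0.011 * 1.23 * 243 * (53 * 16878)^(1/3) / 1000
= 0.317 mm

0.317


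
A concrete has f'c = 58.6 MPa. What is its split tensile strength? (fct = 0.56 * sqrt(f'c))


fct = 0.56 * sqrt(58.6)
= 0.56 * 7.655
= 4.287 MPa

4.287


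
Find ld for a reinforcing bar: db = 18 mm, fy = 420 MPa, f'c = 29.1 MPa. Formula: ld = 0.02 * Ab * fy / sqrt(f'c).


Ab = pi * 18^2 / 4 = 254.469 mm2
ld = 0.02 * 254.469 * 420 / sqrt(29.1)
= 396.2 mm

396.2


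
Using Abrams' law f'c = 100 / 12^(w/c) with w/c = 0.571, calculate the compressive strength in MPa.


f'c = 100 / 12^0.571
= 100 / 4.132
= 24.2 MPa

24.2


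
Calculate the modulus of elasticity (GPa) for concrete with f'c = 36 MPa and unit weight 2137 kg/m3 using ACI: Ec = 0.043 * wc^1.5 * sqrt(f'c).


Ec = 0.043 * 2137^1.5 * sqrt(36) / 1000
= 25.49 GPa

25.49


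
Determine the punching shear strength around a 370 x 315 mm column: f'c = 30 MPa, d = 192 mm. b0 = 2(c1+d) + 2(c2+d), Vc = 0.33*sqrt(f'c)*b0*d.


b0 = 2*(370 + 192) + 2*(315 + 192) = 2138 mm
Vc = 0.33 * sqrt(30) * 2138 * 192 / 1000
= 741.97 kN

741.97


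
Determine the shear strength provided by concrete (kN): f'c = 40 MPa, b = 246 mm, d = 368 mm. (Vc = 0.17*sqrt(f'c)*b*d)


Vc = 0.17 * sqrt(40) * 246 * 368 / 1000
= 97.33 kN

97.33


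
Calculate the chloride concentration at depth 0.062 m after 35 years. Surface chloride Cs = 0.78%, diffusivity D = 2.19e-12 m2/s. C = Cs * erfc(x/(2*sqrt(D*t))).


t_seconds = 35 * 365.25 * 24 * 3600 = 1104516000.0 s
arg = 0.062 / (2 * sqrt(2.19e-12 * 1104516000.0))
= 0.6303
erfc(0.6303) = 0.3727
C = 0.78 * 0.3727 = 0.2907%

0.2907


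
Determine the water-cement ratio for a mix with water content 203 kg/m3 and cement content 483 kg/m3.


w/c = water / cement
w/c = 203 / 483 = 0.42

0.42


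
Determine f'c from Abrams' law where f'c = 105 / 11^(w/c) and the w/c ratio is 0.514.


f'c = 105 / 11^0.514
= 105 / 3.43
= 30.61 MPa

30.61


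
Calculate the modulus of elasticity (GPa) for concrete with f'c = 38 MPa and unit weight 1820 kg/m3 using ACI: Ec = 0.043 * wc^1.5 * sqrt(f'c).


Ec = 0.043 * 1820^1.5 * sqrt(38) / 1000
= 20.58 GPa

20.58


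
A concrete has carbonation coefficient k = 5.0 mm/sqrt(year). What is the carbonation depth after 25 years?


depth = k * sqrt(t)
= 5.0 * sqrt(25)
= 25.0 mm

25.0


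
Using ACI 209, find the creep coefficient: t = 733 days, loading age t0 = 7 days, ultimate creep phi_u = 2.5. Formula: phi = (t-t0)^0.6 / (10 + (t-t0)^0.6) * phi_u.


dt = 733 - 7 = 726
phi = 726^0.6 / (10 + 726^0.6) * 2.5
= 2.097

2.097


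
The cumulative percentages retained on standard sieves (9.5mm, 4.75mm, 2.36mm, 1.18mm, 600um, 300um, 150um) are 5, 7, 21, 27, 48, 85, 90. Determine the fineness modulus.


FM = sum(cumulative % retained) / 100
= 283 / 100
= 2.83

2.83


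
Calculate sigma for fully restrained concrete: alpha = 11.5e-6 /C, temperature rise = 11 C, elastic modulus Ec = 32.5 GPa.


sigma = alpha * dT * Ec
= 11.5e-6 * 11 * 32.5 * 1000
= 4.111 MPa

4.111


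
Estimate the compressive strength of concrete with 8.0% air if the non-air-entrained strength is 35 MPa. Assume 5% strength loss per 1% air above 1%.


Strength loss = (8.0 - 1) * 5 = 35.0%
f'c = 35 * (1 - 35.0/100)
= 22.75 MPa

22.75


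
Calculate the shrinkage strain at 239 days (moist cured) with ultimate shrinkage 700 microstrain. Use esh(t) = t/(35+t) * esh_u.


esh(239) = 239 / (35 + 239) * 700
= 239 / 274 * 700
= 610.6 microstrain

610.6


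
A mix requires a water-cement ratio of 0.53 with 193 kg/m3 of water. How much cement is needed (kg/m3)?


Cement = water / (w/c)
= 193 / 0.53
= 364.2 kg/m3

364.2


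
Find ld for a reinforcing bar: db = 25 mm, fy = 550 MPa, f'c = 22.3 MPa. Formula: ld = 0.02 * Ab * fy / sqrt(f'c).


Ab = pi * 25^2 / 4 = 490.874 mm2
ld = 0.02 * 490.874 * 550 / sqrt(22.3)
= 1143.4 mm

1143.4


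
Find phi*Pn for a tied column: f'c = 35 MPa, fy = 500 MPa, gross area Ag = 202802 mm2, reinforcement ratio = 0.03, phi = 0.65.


Ast = rho * Ag = 0.03 * 202802 = 6084.06 mm2
phi*Pn = 0.65 * 0.80 * (0.85 * 35 * (202802 - 6084.06) + 500 * 6084.06) / 1000
= 4625.08 kN

4625.08


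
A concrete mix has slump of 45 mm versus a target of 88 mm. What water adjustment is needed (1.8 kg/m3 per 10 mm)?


Difference = 88 - 45 = 43 mm
Water adjustment = 43 * 1.8 / 10 = 7.7 kg/m3

7.7


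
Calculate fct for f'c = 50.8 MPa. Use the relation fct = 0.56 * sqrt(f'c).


fct = 0.56 * sqrt(50.8)
= 0.56 * 7.127
= 3.991 MPa

3.991


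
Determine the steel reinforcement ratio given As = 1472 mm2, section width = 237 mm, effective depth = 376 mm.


rho = As / (b * d)
= 1472 / (237 * 376)
= 0.0165

0.0165


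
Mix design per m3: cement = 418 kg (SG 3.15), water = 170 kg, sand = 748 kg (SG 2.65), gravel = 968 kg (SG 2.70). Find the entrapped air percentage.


Vol cement = 418 / (3.15 * 1000) = 0.132698 m3
Vol water = 170 / 1000 = 0.17 m3
Vol sand = 748 / (2.65 * 1000) = 0.282264 m3
Vol gravel = 968 / (2.70 * 1000) = 0.358519 m3
Total solid + water volume = 0.943481 m3
Air = (1 - 0.943481) * 100 = 5.65%

5.65


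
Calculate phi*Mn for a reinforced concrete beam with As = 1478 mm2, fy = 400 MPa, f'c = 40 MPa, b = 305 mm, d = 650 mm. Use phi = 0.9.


a = As * fy / (0.85 * f'c * b)
= 1478 * 400 / (0.85 * 40 * 305)
= 57.0106 mm
Mn = As * fy * (d - a/2) / 10^6
= 367.4277 kN-m
phi*Mn = 0.9 * 367.4277 = 330.68 kN-m

330.68


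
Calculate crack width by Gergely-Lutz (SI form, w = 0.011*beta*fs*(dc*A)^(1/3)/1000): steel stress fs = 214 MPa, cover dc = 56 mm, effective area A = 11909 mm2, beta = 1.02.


w = 0.011 * beta * fs * (dc * A)^(1/3) / 1000
= 0.011 * 1.02 * 214 * (56 * 11909)^(1/3) / 1000
= 0.21 mm

0.21


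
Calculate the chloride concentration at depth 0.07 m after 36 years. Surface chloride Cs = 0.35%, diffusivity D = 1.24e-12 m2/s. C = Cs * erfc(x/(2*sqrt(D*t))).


t_seconds = 36 * 365.25 * 24 * 3600 = 1136073600.0 s
arg = 0.07 / (2 * sqrt(1.24e-12 * 1136073600.0))
= 0.9325
erfc(0.9325) = 0.1872
C = 0.35 * 0.1872 = 0.0655%

0.0655


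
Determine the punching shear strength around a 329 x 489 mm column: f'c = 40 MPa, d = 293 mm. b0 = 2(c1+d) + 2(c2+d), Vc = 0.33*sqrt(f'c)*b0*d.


b0 = 2*(329 + 293) + 2*(489 + 293) = 2808 mm
Vc = 0.33 * sqrt(40) * 2808 * 293 / 1000
= 1717.15 kN

1717.15


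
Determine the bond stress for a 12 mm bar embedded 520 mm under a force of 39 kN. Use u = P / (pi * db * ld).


u = P / (pi * db * ld)
= 39 * 1000 / (pi * 12 * 520)
= 1.989 MPa

1.989


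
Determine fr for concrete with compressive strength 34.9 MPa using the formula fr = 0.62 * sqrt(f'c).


fr = 0.62 * sqrt(34.9)
= 3.663 MPa

3.663


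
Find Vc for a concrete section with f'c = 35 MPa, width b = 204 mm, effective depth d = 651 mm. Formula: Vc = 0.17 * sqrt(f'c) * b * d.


Vc = 0.17 * sqrt(35) * 204 * 651 / 1000
= 133.57 kN

133.57


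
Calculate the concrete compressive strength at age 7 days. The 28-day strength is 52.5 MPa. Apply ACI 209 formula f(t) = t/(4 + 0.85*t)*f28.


f(7) = 7 / (4 + 0.85 * 7) * 52.5
= 7 / 9.95 * 52.5
= 36.93 MPa

36.93


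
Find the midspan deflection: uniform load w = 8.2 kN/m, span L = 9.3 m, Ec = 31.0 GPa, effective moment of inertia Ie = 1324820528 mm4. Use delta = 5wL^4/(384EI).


Convert: L = 9.3 m = 9300 mm, Ec = 31.0 GPa = 31000 MPa
delta = 5 * 8.2 * 9300^4 / (384 * 31000 * 1324820528)
= 19.45 mm

19.45


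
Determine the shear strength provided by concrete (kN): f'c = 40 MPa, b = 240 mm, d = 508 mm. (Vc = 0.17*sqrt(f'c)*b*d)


Vc = 0.17 * sqrt(40) * 240 * 508 / 1000
= 131.09 kN

131.09


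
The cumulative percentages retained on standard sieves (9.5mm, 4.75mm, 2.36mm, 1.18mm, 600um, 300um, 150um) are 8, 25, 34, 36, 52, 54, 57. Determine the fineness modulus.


FM = sum(cumulative % retained) / 100
= 266 / 100
= 2.66

2.66


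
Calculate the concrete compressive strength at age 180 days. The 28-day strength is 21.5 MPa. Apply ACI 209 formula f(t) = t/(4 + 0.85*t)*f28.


f(180) = 180 / (4 + 0.85 * 180) * 21.5
= 180 / 157.0 * 21.5
= 24.65 MPa

24.65


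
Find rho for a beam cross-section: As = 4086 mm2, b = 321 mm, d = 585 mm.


rho = As / (b * d)
= 4086 / (321 * 585)
= 0.0218

0.0218


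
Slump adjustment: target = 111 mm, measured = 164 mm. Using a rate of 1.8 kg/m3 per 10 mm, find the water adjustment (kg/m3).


Difference = 111 - 164 = -53 mm
Water adjustment = -53 * 1.8 / 10 = -9.5 kg/m3

-9.5


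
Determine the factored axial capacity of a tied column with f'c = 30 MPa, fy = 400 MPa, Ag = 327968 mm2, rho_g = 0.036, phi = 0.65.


Ast = rho * Ag = 0.036 * 327968 = 11806.848 mm2
phi*Pn = 0.65 * 0.80 * (0.85 * 30 * (327968 - 11806.848) + 400 * 11806.848) / 1000
= 6648.12 kN

6648.12


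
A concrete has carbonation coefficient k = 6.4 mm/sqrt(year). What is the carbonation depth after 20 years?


depth = k * sqrt(t)
= 6.4 * sqrt(20)
= 28.62 mm

28.62


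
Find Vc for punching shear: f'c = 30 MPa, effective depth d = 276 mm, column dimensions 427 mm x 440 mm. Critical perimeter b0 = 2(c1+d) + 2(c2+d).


b0 = 2*(427 + 276) + 2*(440 + 276) = 2838 mm
Vc = 0.33 * sqrt(30) * 2838 * 276 / 1000
= 1415.78 kN

1415.78


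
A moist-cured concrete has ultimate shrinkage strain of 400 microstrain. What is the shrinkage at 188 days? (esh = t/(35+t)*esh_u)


esh(188) = 188 / (35 + 188) * 400
= 188 / 223 * 400
= 337.2 microstrain

337.2


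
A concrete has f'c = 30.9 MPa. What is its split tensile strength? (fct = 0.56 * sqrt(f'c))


fct = 0.56 * sqrt(30.9)
= 0.56 * 5.559
= 3.113 MPa

3.113


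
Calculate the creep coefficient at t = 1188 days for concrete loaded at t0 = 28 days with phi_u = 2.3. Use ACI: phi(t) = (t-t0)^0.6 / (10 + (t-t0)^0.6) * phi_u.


dt = 1188 - 28 = 1160
phi = 1160^0.6 / (10 + 1160^0.6) * 2.3
= 2.009

2.009


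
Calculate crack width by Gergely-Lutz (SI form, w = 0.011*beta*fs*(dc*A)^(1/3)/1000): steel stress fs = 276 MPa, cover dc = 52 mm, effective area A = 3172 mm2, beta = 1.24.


w = 0.011 * beta * fs * (dc * A)^(1/3) / 1000
= 0.011 * 1.24 * 276 * (52 * 3172)^(1/3) / 1000
= 0.206 mm

0.206


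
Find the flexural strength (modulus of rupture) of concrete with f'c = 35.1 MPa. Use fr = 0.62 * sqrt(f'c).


fr = 0.62 * sqrt(35.1)
= 3.673 MPa

3.673


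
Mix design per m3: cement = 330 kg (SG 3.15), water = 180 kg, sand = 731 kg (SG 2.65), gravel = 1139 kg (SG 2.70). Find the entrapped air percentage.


Vol cement = 330 / (3.15 * 1000) = 0.104762 m3
Vol water = 180 / 1000 = 0.18 m3
Vol sand = 731 / (2.65 * 1000) = 0.275849 m3
Vol gravel = 1139 / (2.70 * 1000) = 0.421852 m3
Total solid + water volume = 0.982463 m3
Air = (1 - 0.982463) * 100 = 1.75%

1.75


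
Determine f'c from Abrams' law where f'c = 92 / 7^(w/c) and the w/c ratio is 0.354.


f'c = 92 / 7^0.354
= 92 / 1.991
= 46.2 MPa

46.2


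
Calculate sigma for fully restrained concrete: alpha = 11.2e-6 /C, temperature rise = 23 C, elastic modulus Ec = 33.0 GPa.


sigma = alpha * dT * Ec
= 11.2e-6 * 23 * 33.0 * 1000
= 8.501 MPa

8.501


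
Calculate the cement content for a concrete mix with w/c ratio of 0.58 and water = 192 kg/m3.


Cement = water / (w/c)
= 192 / 0.58
= 331.0 kg/m3

331.0


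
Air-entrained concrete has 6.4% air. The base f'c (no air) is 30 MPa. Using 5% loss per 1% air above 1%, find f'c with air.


Strength loss = (6.4 - 1) * 5 = 27.0%
f'c = 30 * (1 - 27.0/100)
= 21.9 MPa

21.9


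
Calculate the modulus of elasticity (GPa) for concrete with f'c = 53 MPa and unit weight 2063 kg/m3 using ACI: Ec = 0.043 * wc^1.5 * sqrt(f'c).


Ec = 0.043 * 2063^1.5 * sqrt(53) / 1000
= 29.33 GPa

29.33


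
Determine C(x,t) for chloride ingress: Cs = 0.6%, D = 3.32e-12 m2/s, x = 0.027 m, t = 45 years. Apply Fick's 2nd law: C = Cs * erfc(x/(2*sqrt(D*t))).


t_seconds = 45 * 365.25 * 24 * 3600 = 1420092000.0 s
arg = 0.027 / (2 * sqrt(3.32e-12 * 1420092000.0))
= 0.1966
erfc(0.1966) = 0.781
C = 0.6 * 0.781 = 0.4686%

0.4686


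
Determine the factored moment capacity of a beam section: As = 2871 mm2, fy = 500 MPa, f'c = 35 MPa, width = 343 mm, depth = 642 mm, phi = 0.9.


a = As * fy / (0.85 * f'c * b)
= 2871 * 500 / (0.85 * 35 * 343)
= 140.6767 mm
Mn = As * fy * (d - a/2) / 10^6
= 820.6203 kN-m
phi*Mn = 0.9 * 820.6203 = 738.56 kN-m

738.56


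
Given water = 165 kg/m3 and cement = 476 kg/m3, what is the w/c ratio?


w/c = water / cement
w/c = 165 / 476 = 0.347

0.347


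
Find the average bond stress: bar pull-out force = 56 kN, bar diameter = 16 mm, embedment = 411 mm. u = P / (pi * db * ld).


u = P / (pi * db * ld)
= 56 * 1000 / (pi * 16 * 411)
= 2.711 MPa

2.711


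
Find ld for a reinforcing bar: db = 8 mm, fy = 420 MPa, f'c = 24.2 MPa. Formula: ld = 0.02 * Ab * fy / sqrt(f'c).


Ab = pi * 8^2 / 4 = 50.265 mm2
ld = 0.02 * 50.265 * 420 / sqrt(24.2)
= 85.8 mm

85.8


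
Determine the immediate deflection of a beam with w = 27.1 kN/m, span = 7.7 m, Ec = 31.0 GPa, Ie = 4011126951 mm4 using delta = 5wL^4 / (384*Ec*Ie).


Convert: L = 7.7 m = 7700 mm, Ec = 31.0 GPa = 31000 MPa
delta = 5 * 27.1 * 7700^4 / (384 * 31000 * 4011126951)
= 9.98 mm

9.98


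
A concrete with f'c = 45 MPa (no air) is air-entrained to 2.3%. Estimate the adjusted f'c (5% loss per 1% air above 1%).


Strength loss = (2.3 - 1) * 5 = 6.5%
f'c = 45 * (1 - 6.5/100)
= 42.08 MPa

42.08


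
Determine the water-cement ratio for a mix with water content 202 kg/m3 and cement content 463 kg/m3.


w/c = water / cement
w/c = 202 / 463 = 0.436

0.436


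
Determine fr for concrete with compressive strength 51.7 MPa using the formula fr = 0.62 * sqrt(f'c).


fr = 0.62 * sqrt(51.7)
= 4.458 MPa

4.458


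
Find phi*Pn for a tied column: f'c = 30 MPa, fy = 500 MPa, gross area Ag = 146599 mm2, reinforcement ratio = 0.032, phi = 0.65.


Ast = rho * Ag = 0.032 * 146599 = 4691.168 mm2
phi*Pn = 0.65 * 0.80 * (0.85 * 30 * (146599 - 4691.168) + 500 * 4691.168) / 1000
= 3101.4 kN

3101.4


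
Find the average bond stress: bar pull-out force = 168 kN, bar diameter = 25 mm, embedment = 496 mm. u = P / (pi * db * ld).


u = P / (pi * db * ld)
= 168 * 1000 / (pi * 25 * 496)
= 4.313 MPa

4.313


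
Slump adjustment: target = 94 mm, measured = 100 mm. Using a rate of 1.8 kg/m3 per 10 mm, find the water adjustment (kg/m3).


Difference = 94 - 100 = -6 mm
Water adjustment = -6 * 1.8 / 10 = -1.1 kg/m3

-1.1


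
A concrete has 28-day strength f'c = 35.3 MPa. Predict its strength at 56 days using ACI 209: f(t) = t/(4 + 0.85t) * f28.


f(56) = 56 / (4 + 0.85 * 56) * 35.3
= 56 / 51.6 * 35.3
= 38.31 MPa

38.31


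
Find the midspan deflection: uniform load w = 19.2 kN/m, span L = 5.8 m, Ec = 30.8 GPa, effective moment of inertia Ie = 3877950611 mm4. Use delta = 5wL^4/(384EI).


Convert: L = 5.8 m = 5800 mm, Ec = 30.8 GPa = 30800 MPa
delta = 5 * 19.2 * 5800^4 / (384 * 30800 * 3877950611)
= 2.37 mm

2.37


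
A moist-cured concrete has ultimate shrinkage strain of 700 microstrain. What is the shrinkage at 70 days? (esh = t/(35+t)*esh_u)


esh(70) = 70 / (35 + 70) * 700
= 70 / 105 * 700
= 466.7 microstrain

466.7


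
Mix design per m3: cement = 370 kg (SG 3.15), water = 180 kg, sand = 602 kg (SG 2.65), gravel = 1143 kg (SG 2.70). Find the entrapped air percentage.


Vol cement = 370 / (3.15 * 1000) = 0.11746 m3
Vol water = 180 / 1000 = 0.18 m3
Vol sand = 602 / (2.65 * 1000) = 0.22717 m3
Vol gravel = 1143 / (2.70 * 1000) = 0.423333 m3
Total solid + water volume = 0.947963 m3
Air = (1 - 0.947963) * 100 = 5.2%

5.2


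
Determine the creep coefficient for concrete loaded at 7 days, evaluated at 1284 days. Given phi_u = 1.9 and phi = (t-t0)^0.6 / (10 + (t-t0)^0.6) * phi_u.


dt = 1284 - 7 = 1277
phi = 1277^0.6 / (10 + 1277^0.6) * 1.9
= 1.671

1.671


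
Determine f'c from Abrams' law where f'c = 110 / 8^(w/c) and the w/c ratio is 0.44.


f'c = 110 / 8^0.44
= 110 / 2.497
= 44.06 MPa

44.06


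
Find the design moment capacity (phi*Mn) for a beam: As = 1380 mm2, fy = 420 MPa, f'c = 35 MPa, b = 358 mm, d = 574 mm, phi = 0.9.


a = As * fy / (0.85 * f'c * b)
= 1380 * 420 / (0.85 * 35 * 358)
= 54.42 mm
Mn = As * fy * (d - a/2) / 10^6
= 316.9195 kN-m
phi*Mn = 0.9 * 316.9195 = 285.23 kN-m

285.23


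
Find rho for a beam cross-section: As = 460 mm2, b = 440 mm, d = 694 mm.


rho = As / (b * d)
= 460 / (440 * 694)
= 0.0015

0.0015


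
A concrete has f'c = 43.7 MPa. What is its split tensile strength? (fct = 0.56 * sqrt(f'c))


fct = 0.56 * sqrt(43.7)
= 0.56 * 6.611
= 3.702 MPa

3.702


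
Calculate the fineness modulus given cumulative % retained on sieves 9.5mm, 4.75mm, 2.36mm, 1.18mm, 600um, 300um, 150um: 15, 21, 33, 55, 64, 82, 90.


FM = sum(cumulative % retained) / 100
= 360 / 100
= 3.6

3.6


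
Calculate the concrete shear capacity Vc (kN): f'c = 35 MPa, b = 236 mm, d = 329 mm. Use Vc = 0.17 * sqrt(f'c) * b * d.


Vc = 0.17 * sqrt(35) * 236 * 329 / 1000
= 78.09 kN

78.09


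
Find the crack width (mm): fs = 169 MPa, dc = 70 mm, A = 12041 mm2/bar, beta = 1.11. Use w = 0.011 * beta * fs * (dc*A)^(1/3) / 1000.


w = 0.011 * beta * fs * (dc * A)^(1/3) / 1000
= 0.011 * 1.11 * 169 * (70 * 12041)^(1/3) / 1000
= 0.195 mm

0.195


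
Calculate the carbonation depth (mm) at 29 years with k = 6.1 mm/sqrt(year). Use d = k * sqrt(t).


depth = k * sqrt(t)
= 6.1 * sqrt(29)
= 32.85 mm

32.85


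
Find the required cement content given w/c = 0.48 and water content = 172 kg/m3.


Cement = water / (w/c)
= 172 / 0.48
= 358.3 kg/m3

358.3


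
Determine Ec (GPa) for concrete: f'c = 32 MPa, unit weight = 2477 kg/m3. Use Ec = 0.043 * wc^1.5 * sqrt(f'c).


Ec = 0.043 * 2477^1.5 * sqrt(32) / 1000
= 29.99 GPa

29.99


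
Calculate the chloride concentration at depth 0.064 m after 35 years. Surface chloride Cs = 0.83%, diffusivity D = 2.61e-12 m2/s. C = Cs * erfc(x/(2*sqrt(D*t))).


t_seconds = 35 * 365.25 * 24 * 3600 = 1104516000.0 s
arg = 0.064 / (2 * sqrt(2.61e-12 * 1104516000.0))
= 0.596
erfc(0.596) = 0.3993
C = 0.83 * 0.3993 = 0.3314%

0.3314


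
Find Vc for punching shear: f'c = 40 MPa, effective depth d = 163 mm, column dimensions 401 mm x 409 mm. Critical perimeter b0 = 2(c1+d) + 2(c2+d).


b0 = 2*(401 + 163) + 2*(409 + 163) = 2272 mm
Vc = 0.33 * sqrt(40) * 2272 * 163 / 1000
= 772.93 kN

772.93


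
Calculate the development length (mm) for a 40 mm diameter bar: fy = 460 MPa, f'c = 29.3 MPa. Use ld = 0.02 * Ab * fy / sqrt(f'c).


Ab = pi * 40^2 / 4 = 1256.637 mm2
ld = 0.02 * 1256.637 * 460 / sqrt(29.3)
= 2135.8 mm

2135.8


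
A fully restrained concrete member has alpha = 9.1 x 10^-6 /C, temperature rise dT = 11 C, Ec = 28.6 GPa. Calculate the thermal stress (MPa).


sigma = alpha * dT * Ec
= 9.1e-6 * 11 * 28.6 * 1000
= 2.863 MPa

2.863


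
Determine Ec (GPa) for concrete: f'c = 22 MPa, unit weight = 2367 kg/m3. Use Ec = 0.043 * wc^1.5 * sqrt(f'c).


Ec = 0.043 * 2367^1.5 * sqrt(22) / 1000
= 23.23 GPa

23.23


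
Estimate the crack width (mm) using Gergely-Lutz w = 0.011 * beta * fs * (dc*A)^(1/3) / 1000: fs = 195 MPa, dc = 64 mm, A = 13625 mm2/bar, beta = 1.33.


w = 0.011 * beta * fs * (dc * A)^(1/3) / 1000
= 0.011 * 1.33 * 195 * (64 * 13625)^(1/3) / 1000
= 0.273 mm

0.273


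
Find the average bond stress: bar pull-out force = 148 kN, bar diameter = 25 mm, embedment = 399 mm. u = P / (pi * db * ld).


u = P / (pi * db * ld)
= 148 * 1000 / (pi * 25 * 399)
= 4.723 MPa

4.723


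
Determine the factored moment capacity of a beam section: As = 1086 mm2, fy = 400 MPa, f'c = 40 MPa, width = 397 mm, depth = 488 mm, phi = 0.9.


a = As * fy / (0.85 * f'c * b)
= 1086 * 400 / (0.85 * 40 * 397)
= 32.1825 mm
Mn = As * fy * (d - a/2) / 10^6
= 204.9972 kN-m
phi*Mn = 0.9 * 204.9972 = 184.5 kN-m

184.5


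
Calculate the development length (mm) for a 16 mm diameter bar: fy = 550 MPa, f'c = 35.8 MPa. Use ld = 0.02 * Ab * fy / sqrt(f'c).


Ab = pi * 16^2 / 4 = 201.062 mm2
ld = 0.02 * 201.062 * 550 / sqrt(35.8)
= 369.6 mm

369.6


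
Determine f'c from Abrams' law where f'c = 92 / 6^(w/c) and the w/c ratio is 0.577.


f'c = 92 / 6^0.577
= 92 / 2.812
= 32.72 MPa

32.72


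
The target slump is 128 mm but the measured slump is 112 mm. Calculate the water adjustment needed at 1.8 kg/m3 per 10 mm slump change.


Difference = 128 - 112 = 16 mm
Water adjustment = 16 * 1.8 / 10 = 2.9 kg/m3

2.9


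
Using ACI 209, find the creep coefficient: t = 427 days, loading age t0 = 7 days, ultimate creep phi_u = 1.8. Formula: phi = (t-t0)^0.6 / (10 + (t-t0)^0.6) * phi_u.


dt = 427 - 7 = 420
phi = 420^0.6 / (10 + 420^0.6) * 1.8
= 1.421

1.421


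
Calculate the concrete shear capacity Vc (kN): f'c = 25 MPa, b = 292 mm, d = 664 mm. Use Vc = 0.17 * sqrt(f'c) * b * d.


Vc = 0.17 * sqrt(25) * 292 * 664 / 1000
= 164.8 kN

164.8


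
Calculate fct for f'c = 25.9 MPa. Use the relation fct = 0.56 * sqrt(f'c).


fct = 0.56 * sqrt(25.9)
= 0.56 * 5.089
= 2.85 MPa

2.85


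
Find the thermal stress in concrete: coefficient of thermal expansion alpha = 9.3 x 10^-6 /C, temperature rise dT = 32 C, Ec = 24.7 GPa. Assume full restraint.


sigma = alpha * dT * Ec
= 9.3e-6 * 32 * 24.7 * 1000
= 7.351 MPa

7.351


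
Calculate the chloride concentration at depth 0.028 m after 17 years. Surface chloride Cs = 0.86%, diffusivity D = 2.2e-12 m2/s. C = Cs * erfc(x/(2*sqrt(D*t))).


t_seconds = 17 * 365.25 * 24 * 3600 = 536479200.0 s
arg = 0.028 / (2 * sqrt(2.2e-12 * 536479200.0))
= 0.4075
erfc(0.4075) = 0.5644
C = 0.86 * 0.5644 = 0.4854%

0.4854


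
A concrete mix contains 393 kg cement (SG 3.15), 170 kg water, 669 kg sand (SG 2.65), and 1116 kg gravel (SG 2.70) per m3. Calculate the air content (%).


Vol cement = 393 / (3.15 * 1000) = 0.124762 m3
Vol water = 170 / 1000 = 0.17 m3
Vol sand = 669 / (2.65 * 1000) = 0.252453 m3
Vol gravel = 1116 / (2.70 * 1000) = 0.413333 m3
Total solid + water volume = 0.960548 m3
Air = (1 - 0.960548) * 100 = 3.95%

3.95


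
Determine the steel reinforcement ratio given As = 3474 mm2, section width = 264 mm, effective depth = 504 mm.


rho = As / (b * d)
= 3474 / (264 * 504)
= 0.0261

0.0261


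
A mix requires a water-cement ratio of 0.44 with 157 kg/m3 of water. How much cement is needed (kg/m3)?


Cement = water / (w/c)
= 157 / 0.44
= 356.8 kg/m3

356.8


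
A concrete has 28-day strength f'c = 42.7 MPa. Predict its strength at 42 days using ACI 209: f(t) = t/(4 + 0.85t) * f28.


f(42) = 42 / (4 + 0.85 * 42) * 42.7
= 42 / 39.7 * 42.7
= 45.17 MPa

45.17


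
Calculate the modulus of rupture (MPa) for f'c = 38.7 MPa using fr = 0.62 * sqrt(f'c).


fr = 0.62 * sqrt(38.7)
= 3.857 MPa

3.857


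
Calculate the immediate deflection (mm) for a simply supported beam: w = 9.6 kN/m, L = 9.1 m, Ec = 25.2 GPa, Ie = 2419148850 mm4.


Convert: L = 9.1 m = 9100 mm, Ec = 25.2 GPa = 25200 MPa
delta = 5 * 9.6 * 9100^4 / (384 * 25200 * 2419148850)
= 14.06 mm

14.06


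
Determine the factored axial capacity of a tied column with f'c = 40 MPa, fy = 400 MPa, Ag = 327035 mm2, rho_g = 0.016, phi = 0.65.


Ast = rho * Ag = 0.016 * 327035 = 5232.56 mm2
phi*Pn = 0.65 * 0.80 * (0.85 * 40 * (327035 - 5232.56) + 400 * 5232.56) / 1000
= 6777.84 kN

6777.84


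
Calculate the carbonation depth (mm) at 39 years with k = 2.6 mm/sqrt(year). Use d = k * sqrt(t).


depth = k * sqrt(t)
= 2.6 * sqrt(39)
= 16.24 mm

16.24


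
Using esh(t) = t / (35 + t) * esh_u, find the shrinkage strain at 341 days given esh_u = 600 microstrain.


esh(341) = 341 / (35 + 341) * 600
= 341 / 376 * 600
= 544.1 microstrain

544.1


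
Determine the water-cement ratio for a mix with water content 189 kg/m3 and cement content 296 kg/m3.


w/c = water / cement
w/c = 189 / 296 = 0.639

0.639


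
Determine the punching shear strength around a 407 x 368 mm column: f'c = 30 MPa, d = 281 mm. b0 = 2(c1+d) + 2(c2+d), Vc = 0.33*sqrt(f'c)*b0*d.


b0 = 2*(407 + 281) + 2*(368 + 281) = 2674 mm
Vc = 0.33 * sqrt(30) * 2674 * 281 / 1000
= 1358.13 kN

1358.13


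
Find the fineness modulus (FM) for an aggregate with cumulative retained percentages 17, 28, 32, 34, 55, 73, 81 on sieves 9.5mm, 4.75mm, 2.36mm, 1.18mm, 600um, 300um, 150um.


FM = sum(cumulative % retained) / 100
= 320 / 100
= 3.2

3.2


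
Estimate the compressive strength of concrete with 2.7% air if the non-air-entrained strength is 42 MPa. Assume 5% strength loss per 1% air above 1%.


Strength loss = (2.7 - 1) * 5 = 8.5%
f'c = 42 * (1 - 8.5/100)
= 38.43 MPa

38.43


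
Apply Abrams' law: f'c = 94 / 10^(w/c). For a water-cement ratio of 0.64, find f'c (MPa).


f'c = 94 / 10^0.64
= 94 / 4.365
= 21.53 MPa

21.53


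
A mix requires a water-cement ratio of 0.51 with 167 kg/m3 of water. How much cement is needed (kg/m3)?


Cement = water / (w/c)
= 167 / 0.51
= 327.5 kg/m3

327.5


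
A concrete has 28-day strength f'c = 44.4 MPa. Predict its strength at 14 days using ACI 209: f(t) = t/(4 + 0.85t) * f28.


f(14) = 14 / (4 + 0.85 * 14) * 44.4
= 14 / 15.9 * 44.4
= 39.09 MPa

39.09


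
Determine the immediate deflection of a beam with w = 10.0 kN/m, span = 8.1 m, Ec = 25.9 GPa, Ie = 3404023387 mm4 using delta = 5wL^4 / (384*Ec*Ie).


Convert: L = 8.1 m = 8100 mm, Ec = 25.9 GPa = 25900 MPa
delta = 5 * 10.0 * 8100^4 / (384 * 25900 * 3404023387)
= 6.36 mm

6.36


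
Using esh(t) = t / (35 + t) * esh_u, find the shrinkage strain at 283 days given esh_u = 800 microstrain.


esh(283) = 283 / (35 + 283) * 800
= 283 / 318 * 800
= 711.9 microstrain

711.9


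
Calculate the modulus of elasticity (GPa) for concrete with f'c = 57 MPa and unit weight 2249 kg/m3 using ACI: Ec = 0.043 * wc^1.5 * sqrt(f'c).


Ec = 0.043 * 2249^1.5 * sqrt(57) / 1000
= 34.63 GPa

34.63


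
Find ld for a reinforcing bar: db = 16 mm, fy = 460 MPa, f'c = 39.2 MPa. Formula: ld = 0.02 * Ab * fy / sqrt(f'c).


Ab = pi * 16^2 / 4 = 201.062 mm2
ld = 0.02 * 201.062 * 460 / sqrt(39.2)
= 295.4 mm

295.4


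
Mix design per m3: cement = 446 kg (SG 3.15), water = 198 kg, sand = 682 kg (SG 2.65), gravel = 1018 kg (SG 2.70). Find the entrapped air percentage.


Vol cement = 446 / (3.15 * 1000) = 0.141587 m3
Vol water = 198 / 1000 = 0.198 m3
Vol sand = 682 / (2.65 * 1000) = 0.257358 m3
Vol gravel = 1018 / (2.70 * 1000) = 0.377037 m3
Total solid + water volume = 0.973983 m3
Air = (1 - 0.973983) * 100 = 2.6%

2.6


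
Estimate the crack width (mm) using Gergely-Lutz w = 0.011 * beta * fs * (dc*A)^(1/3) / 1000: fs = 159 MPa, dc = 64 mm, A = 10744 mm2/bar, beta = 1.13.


w = 0.011 * beta * fs * (dc * A)^(1/3) / 1000
= 0.011 * 1.13 * 159 * (64 * 10744)^(1/3) / 1000
= 0.174 mm

0.174


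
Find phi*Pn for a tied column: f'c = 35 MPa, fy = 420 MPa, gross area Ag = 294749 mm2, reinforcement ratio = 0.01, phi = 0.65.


Ast = rho * Ag = 0.01 * 294749 = 2947.49 mm2
phi*Pn = 0.65 * 0.80 * (0.85 * 35 * (294749 - 2947.49) + 420 * 2947.49) / 1000
= 5157.9 kN

5157.9


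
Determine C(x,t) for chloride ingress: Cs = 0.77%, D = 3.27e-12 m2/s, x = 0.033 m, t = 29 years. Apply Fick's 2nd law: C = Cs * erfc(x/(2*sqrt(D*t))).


t_seconds = 29 * 365.25 * 24 * 3600 = 915170400.0 s
arg = 0.033 / (2 * sqrt(3.27e-12 * 915170400.0))
= 0.3016
erfc(0.3016) = 0.6697
C = 0.77 * 0.6697 = 0.5157%

0.5157


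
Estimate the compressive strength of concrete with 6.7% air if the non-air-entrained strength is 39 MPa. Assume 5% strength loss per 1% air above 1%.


Strength loss = (6.7 - 1) * 5 = 28.5%
f'c = 39 * (1 - 28.5/100)
= 27.89 MPa

27.89


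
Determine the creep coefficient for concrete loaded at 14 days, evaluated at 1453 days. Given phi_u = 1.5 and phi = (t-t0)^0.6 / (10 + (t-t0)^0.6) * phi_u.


dt = 1453 - 14 = 1439
phi = 1439^0.6 / (10 + 1439^0.6) * 1.5
= 1.33

1.33


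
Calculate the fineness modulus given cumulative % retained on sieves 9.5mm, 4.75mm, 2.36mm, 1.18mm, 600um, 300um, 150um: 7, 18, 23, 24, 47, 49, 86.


FM = sum(cumulative % retained) / 100
= 254 / 100
= 2.54

2.54


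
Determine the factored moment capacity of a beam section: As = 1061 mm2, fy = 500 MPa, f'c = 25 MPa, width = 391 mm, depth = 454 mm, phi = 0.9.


a = As * fy / (0.85 * f'c * b)
= 1061 * 500 / (0.85 * 25 * 391)
= 63.8484 mm
Mn = As * fy * (d - a/2) / 10^6
= 223.9112 kN-m
phi*Mn = 0.9 * 223.9112 = 201.52 kN-m

201.52


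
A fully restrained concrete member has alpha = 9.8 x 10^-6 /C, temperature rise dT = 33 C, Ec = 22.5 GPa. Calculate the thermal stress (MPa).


sigma = alpha * dT * Ec
= 9.8e-6 * 33 * 22.5 * 1000
= 7.277 MPa

7.277


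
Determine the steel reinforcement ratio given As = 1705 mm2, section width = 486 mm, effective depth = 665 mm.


rho = As / (b * d)
= 1705 / (486 * 665)
= 0.0053

0.0053


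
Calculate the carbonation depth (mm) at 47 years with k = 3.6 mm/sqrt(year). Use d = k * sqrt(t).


depth = k * sqrt(t)
= 3.6 * sqrt(47)
= 24.68 mm

24.68


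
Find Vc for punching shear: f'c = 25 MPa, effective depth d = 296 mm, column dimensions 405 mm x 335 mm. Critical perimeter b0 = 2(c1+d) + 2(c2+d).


b0 = 2*(405 + 296) + 2*(335 + 296) = 2664 mm
Vc = 0.33 * sqrt(25) * 2664 * 296 / 1000
= 1301.1 kN

1301.1


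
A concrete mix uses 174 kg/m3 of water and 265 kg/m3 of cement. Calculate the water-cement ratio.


w/c = water / cement
w/c = 174 / 265 = 0.657

0.657


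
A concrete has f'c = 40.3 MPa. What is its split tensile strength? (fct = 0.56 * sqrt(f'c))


fct = 0.56 * sqrt(40.3)
= 0.56 * 6.348
= 3.555 MPa

3.555


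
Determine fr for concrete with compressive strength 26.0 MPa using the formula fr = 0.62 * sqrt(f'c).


fr = 0.62 * sqrt(26.0)
= 3.161 MPa

3.161


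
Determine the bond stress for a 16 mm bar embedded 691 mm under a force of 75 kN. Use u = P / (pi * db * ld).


u = P / (pi * db * ld)
= 75 * 1000 / (pi * 16 * 691)
= 2.159 MPa

2.159


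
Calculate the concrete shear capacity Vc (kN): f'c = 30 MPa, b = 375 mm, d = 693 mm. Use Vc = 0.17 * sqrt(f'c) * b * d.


Vc = 0.17 * sqrt(30) * 375 * 693 / 1000
= 241.98 kN

241.98


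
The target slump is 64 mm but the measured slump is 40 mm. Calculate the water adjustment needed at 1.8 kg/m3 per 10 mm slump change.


Difference = 64 - 40 = 24 mm
Water adjustment = 24 * 1.8 / 10 = 4.3 kg/m3

4.3


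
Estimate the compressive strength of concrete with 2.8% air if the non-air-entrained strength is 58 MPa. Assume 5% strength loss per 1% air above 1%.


Strength loss = (2.8 - 1) * 5 = 9.0%
f'c = 58 * (1 - 9.0/100)
= 52.78 MPa

52.78


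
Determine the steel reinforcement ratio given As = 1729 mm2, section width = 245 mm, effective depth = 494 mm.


rho = As / (b * d)
= 1729 / (245 * 494)
= 0.0143

0.0143


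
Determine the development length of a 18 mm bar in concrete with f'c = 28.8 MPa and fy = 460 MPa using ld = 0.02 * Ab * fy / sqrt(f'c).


Ab = pi * 18^2 / 4 = 254.469 mm2
ld = 0.02 * 254.469 * 460 / sqrt(28.8)
= 436.2 mm

436.2


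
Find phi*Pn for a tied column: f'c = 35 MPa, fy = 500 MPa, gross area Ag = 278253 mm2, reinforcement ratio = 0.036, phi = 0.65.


Ast = rho * Ag = 0.036 * 278253 = 10017.108 mm2
phi*Pn = 0.65 * 0.80 * (0.85 * 35 * (278253 - 10017.108) + 500 * 10017.108) / 1000
= 6754.06 kN

6754.06


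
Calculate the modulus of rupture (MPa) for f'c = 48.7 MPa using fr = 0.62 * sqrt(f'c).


fr = 0.62 * sqrt(48.7)
= 4.327 MPa

4.327


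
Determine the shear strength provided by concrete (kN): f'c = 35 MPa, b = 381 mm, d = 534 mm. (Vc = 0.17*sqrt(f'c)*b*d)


Vc = 0.17 * sqrt(35) * 381 * 534 / 1000
= 204.62 kN

204.62


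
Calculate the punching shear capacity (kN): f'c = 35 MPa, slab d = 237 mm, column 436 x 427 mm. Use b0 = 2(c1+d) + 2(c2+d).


b0 = 2*(436 + 237) + 2*(427 + 237) = 2674 mm
Vc = 0.33 * sqrt(35) * 2674 * 237 / 1000
= 1237.25 kN

1237.25


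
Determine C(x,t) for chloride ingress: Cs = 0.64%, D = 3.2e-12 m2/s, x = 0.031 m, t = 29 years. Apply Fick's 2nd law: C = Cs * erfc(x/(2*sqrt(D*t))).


t_seconds = 29 * 365.25 * 24 * 3600 = 915170400.0 s
arg = 0.031 / (2 * sqrt(3.2e-12 * 915170400.0))
= 0.2864
erfc(0.2864) = 0.6854
C = 0.64 * 0.6854 = 0.4387%

0.4387


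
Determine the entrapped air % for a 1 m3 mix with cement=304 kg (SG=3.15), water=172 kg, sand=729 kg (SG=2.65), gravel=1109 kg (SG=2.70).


Vol cement = 304 / (3.15 * 1000) = 0.096508 m3
Vol water = 172 / 1000 = 0.172 m3
Vol sand = 729 / (2.65 * 1000) = 0.275094 m3
Vol gravel = 1109 / (2.70 * 1000) = 0.410741 m3
Total solid + water volume = 0.954343 m3
Air = (1 - 0.954343) * 100 = 4.57%

4.57


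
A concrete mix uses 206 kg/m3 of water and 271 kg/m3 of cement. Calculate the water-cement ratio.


w/c = water / cement
w/c = 206 / 271 = 0.76

0.76


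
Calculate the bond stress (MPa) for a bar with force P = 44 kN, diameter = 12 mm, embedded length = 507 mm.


u = P / (pi * db * ld)
= 44 * 1000 / (pi * 12 * 507)
= 2.302 MPa

2.302


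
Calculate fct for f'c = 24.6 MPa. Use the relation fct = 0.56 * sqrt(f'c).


fct = 0.56 * sqrt(24.6)
= 0.56 * 4.96
= 2.778 MPa

2.778


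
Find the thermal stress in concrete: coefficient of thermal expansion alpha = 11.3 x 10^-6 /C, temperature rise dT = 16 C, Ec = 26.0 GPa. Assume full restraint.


sigma = alpha * dT * Ec
= 11.3e-6 * 16 * 26.0 * 1000
= 4.701 MPa

4.701


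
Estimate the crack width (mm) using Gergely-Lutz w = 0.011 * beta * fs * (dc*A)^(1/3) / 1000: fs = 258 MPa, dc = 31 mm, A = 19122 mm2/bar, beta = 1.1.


w = 0.011 * beta * fs * (dc * A)^(1/3) / 1000
= 0.011 * 1.1 * 258 * (31 * 19122)^(1/3) / 1000
= 0.262 mm

0.262


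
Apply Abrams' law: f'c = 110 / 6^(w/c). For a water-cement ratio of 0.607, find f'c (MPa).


f'c = 110 / 6^0.607
= 110 / 2.967
= 37.07 MPa

37.07


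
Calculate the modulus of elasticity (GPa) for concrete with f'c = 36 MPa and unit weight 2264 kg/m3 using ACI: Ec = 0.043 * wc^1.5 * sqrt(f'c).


Ec = 0.043 * 2264^1.5 * sqrt(36) / 1000
= 27.79 GPa

27.79


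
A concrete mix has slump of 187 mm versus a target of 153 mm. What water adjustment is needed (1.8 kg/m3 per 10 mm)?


Difference = 153 - 187 = -34 mm
Water adjustment = -34 * 1.8 / 10 = -6.1 kg/m3

-6.1


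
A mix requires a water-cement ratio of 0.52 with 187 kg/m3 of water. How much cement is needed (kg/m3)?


Cement = water / (w/c)
= 187 / 0.52
= 359.6 kg/m3

359.6


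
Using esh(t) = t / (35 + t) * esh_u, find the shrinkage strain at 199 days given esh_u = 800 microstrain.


esh(199) = 199 / (35 + 199) * 800
= 199 / 234 * 800
= 680.3 microstrain

680.3
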